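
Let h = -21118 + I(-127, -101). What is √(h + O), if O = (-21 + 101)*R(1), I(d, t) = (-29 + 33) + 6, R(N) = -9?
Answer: 2*I*√5457 ≈ 147.74*I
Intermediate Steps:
I(d, t) = 10 (I(d, t) = 4 + 6 = 10)
O = -720 (O = (-21 + 101)*(-9) = 80*(-9) = -720)
h = -21108 (h = -21118 + 10 = -21108)
√(h + O) = √(-21108 - 720) = √(-21828) = 2*I*√5457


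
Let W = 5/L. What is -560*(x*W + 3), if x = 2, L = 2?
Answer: -4480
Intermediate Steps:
W = 5/2 ≈ 2.5000
-560*(x*W + 3) = -560*(2*(5/2) + 3) = -560*(5 + 3) = -560*8 = -4480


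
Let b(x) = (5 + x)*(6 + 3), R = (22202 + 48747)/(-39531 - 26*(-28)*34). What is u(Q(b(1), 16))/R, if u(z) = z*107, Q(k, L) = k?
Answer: -85393062/70949 ≈ -1203.6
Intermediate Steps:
R = -70949/14779 (R = 70949/(-39531 + 728*34) = 70949/(-39531 + 24752) = 70949/(-14779) = 70949*(-1/14779) = -70949/14779 ≈ -4.8007)
b(x) = 45 + 9*x (b(x) = (5 + x)*9 = 45 + 9*x)
u(z) = 107*z
u(Q(b(1), 16))/R = (107*(45 + 9*1))/(-70949/14779) = (107*(45 + 9))*(-14779/70949) = (107*54)*(-14779/70949) = 5778*(-14779/70949) = -85393062/70949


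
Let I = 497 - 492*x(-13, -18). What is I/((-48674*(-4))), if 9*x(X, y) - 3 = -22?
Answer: 4607/584088 ≈ 0.0078875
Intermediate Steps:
x(X, y) = -19/9 (x(X, y) = ⅓ + (⅑)*(-22) = ⅓ - 22/9 = -19/9)
I = 4607/3 (I = 497 - 492*(-19/9) = 497 + 3116/3 = 4607/3 ≈ 1535.7)
I/((-48674*(-4))) = 4607/(3*((-48674*(-4)))) = (4607/3)/194696 = (4607/3)*(1/194696) = 4607/584088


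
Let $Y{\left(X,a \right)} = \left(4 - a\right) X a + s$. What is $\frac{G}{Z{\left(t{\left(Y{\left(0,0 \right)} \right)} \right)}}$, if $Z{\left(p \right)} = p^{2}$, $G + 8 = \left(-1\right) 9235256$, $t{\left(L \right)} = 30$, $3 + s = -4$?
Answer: $- \frac{2308816}{225} \approx -10261.0$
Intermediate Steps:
$s = -7$ ($s = -3 - 4 = -7$)
$Y{\left(X,a \right)} = -7 + X a \left(4 - a\right)$ ($Y{\left(X,a \right)} = \left(4 - a\right) X a - 7 = X \left(4 - a\right) a - 7 = X a \left(4 - a\right) - 7 = -7 + X a \left(4 - a\right)$)
$G = -9235264$ ($G = -8 - 9235256 = -9235264$)
$\frac{G}{Z{\left(t{\left(Y{\left(0,0 \right)} \right)} \right)}} = - \frac{9235264}{30^{2}} = - \frac{9235264}{900} = \left(-9235264\right) \frac{1}{900} = - \frac{2308816}{225}$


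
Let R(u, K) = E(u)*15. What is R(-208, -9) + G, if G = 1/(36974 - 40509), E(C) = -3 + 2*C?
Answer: -22217476/3535 ≈ -6285.0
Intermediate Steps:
G = -1/3535 (G = 1/(-3535) = -1/3535 ≈ -0.00028289)
R(u, K) = -45 + 30*u (R(u, K) = (-3 + 2*u)*15 = -45 + 30*u)
R(-208, -9) + G = (-45 + 30*(-208)) - 1/3535 = (-45 - 6240) - 1/3535 = -6285 - 1/3535 = -22217476/3535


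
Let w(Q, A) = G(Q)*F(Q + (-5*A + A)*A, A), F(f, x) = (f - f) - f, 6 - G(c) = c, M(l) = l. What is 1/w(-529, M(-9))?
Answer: 1/456355 ≈ 2.1913e-6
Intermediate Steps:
G(c) = 6 - c
F(f, x) = -f (F(f, x) = 0 - f = -f)
w(Q, A) = (6 - Q)*(-Q + 4*A**2) (w(Q, A) = (6 - Q)*(-(Q + (-5*A + A)*A)) = (6 - Q)*(-(Q + (-4*A)*A)) = (6 - Q)*(-(Q - 4*A**2)) = (6 - Q)*(-Q + 4*A**2))
1/w(-529, M(-9)) = 1/(-(-6 - 529)*(-1*(-529) + 4*(-9)**2)) = 1/(-1*(-535)*(529 + 4*81)) = 1/(-1*(-535)*(529 + 324)) = 1/(-1*(-535)*853) = 1/456355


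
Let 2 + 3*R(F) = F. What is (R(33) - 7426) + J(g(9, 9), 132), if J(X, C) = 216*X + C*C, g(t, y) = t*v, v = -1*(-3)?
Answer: 47521/3 ≈ 15840.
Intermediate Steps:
v = 3
R(F) = -⅔ + F/3
g(t, y) = 3*t (g(t, y) = t*3 = 3*t)
J(X, C) = C² + 216*X (J(X, C) = 216*X + C² = C² + 216*X)
(R(33) - 7426) + J(g(9, 9), 132) = ((-⅔ + (⅓)*33) - 7426) + (132² + 216*(3*9)) = ((-⅔ + 11) - 7426) + (17424 + 216*27) = (31/3 - 7426) + (17424 + 5832) = -22247/3 + 23256 = 47521/3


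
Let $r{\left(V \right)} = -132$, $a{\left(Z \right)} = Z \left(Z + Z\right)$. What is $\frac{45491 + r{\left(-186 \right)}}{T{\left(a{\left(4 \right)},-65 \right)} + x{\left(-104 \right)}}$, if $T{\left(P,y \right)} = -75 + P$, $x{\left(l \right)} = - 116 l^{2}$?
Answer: $- \frac{45359}{1254699} \approx -0.036151$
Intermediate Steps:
$a{\left(Z \right)} = 2 Z^{2}$ ($a{\left(Z \right)} = Z 2 Z = 2 Z^{2}$)
$\frac{45491 + r{\left(-186 \right)}}{T{\left(a{\left(4 \right)},-65 \right)} + x{\left(-104 \right)}} = \frac{45491 - 132}{\left(-75 + 2 \cdot 4^{2}\right) - 116 \left(-104\right)^{2}} = \frac{45359}{\left(-75 + 2 \cdot 16\right) - 1254656} = \frac{45359}{\left(-75 + 32\right) - 1254656} = \frac{45359}{-43 - 1254656} = \frac{45359}{-1254699} = 45359 \left(- \frac{1}{1254699}\right) = - \frac{45359}{1254699}$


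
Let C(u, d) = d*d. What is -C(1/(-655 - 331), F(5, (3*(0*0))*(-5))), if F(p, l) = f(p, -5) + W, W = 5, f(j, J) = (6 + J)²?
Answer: -36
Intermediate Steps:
F(p, l) = 6 (F(p, l) = (6 - 5)² + 5 = 1² + 5 = 1 + 5 = 6)
C(u, d) = d²
-C(1/(-655 - 331), F(5, (3*(0*0))*(-5))) = -1*6² = -1*36 = -36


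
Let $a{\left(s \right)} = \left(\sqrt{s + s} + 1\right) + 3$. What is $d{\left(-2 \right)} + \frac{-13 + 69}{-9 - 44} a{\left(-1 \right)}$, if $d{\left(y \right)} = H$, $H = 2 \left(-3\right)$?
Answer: $- \frac{542}{53} - \frac{56 i \sqrt{2}}{53} \approx -10.226 - 1.4943 i$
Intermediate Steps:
$H = -6$
$d{\left(y \right)} = -6$
$a{\left(s \right)} = 4 + \sqrt{2} \sqrt{s}$ ($a{\left(s \right)} = \left(\sqrt{2 s} + 1\right) + 3 = \left(\sqrt{2} \sqrt{s} + 1\right) + 3 = \left(1 + \sqrt{2} \sqrt{s}\right) + 3 = 4 + \sqrt{2} \sqrt{s}$)
$d{\left(-2 \right)} + \frac{-13 + 69}{-9 - 44} a{\left(-1 \right)} = -6 + \frac{-13 + 69}{-9 - 44} \left(4 + \sqrt{2} \sqrt{-1}\right) = -6 + \frac{56}{-53} \left(4 + \sqrt{2} i\right) = -6 + 56 \left(- \frac{1}{53}\right) \left(4 + i \sqrt{2}\right) = -6 - \frac{56 \left(4 + i \sqrt{2}\right)}{53} = -6 - \left(\frac{224}{53} + \frac{56 i \sqrt{2}}{53}\right) = - \frac{542}{53} - \frac{56 i \sqrt{2}}{53}$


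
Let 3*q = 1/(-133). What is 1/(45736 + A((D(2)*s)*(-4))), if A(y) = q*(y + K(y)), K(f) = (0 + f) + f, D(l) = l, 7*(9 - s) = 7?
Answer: 133/6082952 ≈ 2.1864e-5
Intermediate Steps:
s = 8 (s = 9 - ⅐*7 = 9 - 1 = 8)
K(f) = 2*f (K(f) = f + f = 2*f)
q = -1/399 (q = (⅓)/(-133) = (⅓)*(-1/133) = -1/399 ≈ -0.0025063)
A(y) = -y/133 (A(y) = -(y + 2*y)/399 = -y/133)
1/(45736 + A((D(2)*s)*(-4))) = 1/(45736 - 2*8*(-4)/133) = 1/(45736 - 16*(-4)/133) = 1/(45736 - 1/133*(-64)) = 1/(45736 + 64/133) = 1/(6082952/133) = 133/6082952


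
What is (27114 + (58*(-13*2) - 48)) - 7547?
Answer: 18011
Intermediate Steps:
(27114 + (58*(-13*2) - 48)) - 7547 = (27114 + (58*(-26) - 48)) - 7547 = (27114 + (-1508 - 48)) - 7547 = (27114 - 1556) - 7547 = 25558 - 7547 = 18011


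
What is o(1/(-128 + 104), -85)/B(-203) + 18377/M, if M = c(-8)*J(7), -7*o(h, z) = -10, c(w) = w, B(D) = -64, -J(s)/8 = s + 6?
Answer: 128509/5824 ≈ 22.065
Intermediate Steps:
J(s) = -48 - 8*s (J(s) = -8*(s + 6) = -8*(6 + s) = -48 - 8*s)
o(h, z) = 10/7 (o(h, z) = -1/7*(-10) = 10/7)
M = 832 (M = -8*(-48 - 8*7) = -8*(-48 - 56) = -8*(-104) = 832)
o(1/(-128 + 104), -85)/B(-203) + 18377/M = (10/7)/(-64) + 18377/832 = (10/7)*(-1/64) + 18377*(1/832) = -5/224 + 18377/832 = 128509/5824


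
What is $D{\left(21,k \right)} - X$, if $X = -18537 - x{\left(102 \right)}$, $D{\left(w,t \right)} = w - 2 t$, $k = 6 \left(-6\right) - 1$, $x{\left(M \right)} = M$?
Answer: $18734$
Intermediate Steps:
$k = -37$ ($k = -36 - 1 = -37$)
$X = -18639$ ($X = -18537 - 102 = -18639$)
$D{\left(21,k \right)} - X = \left(21 - -74\right) - -18639 = \left(21 + 74\right) + 18639 = 95 + 18639 = 18734$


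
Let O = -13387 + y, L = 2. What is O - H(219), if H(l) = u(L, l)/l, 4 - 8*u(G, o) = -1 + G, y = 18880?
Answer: 3207911/584 ≈ 5493.0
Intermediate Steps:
u(G, o) = 5/8 - G/8 (u(G, o) = ½ - (-1 + G)/8 = ½ + (⅛ - G/8) = 5/8 - G/8)
H(l) = 3/(8*l) (H(l) = (5/8 - ⅛*2)/l = (5/8 - ¼)/l = 3/(8*l))
O = 5493 (O = -13387 + 18880 = 5493)
O - H(219) = 5493 - 3/(8*219) = 5493 - 1*1/584 = 5493 - 1/584 = 3207911/584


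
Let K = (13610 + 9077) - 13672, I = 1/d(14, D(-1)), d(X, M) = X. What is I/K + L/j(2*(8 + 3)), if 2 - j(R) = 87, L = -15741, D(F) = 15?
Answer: 397334339/2145570 ≈ 185.19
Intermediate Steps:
j(R) = -85 (j(R) = 2 - 1*87 = 2 - 87 = -85)
I = 1/14 ≈ 0.071429
K = 9015 (K = 22687 - 13672 = 9015)
I/K + L/j(2*(8 + 3)) = (1/14)/9015 - 15741/(-85) = (1/14)*(1/9015) - 15741*(-1/85) = 1/126210 + 15741/85 = 397334339/2145570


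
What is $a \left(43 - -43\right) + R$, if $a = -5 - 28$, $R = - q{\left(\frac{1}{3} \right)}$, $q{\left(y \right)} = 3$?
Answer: $-2841$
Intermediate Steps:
$R = -3$ ($R = \left(-1\right) 3 = -3$)
$a = -33$ ($a = -5 - 28 = -33$)
$a \left(43 - -43\right) + R = - 33 \left(43 - -43\right) - 3 = - 33 \left(43 + 43\right) - 3 = \left(-33\right) 86 - 3 = -2838 - 3 = -2841$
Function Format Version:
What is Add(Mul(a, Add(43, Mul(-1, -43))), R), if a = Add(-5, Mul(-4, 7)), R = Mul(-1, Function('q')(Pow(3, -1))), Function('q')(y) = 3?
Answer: -2841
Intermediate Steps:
R = -3 (R = Mul(-1, 3) = -3)
a = -33 (a = Add(-5, -28) = -33)
Add(Mul(a, Add(43, Mul(-1, -43))), R) = Add(Mul(-33, Add(43, Mul(-1, -43))), -3) = Add(Mul(-33, Add(43, 43)), -3) = Add(Mul(-33, 86), -3) = Add(-2838, -3) = -2841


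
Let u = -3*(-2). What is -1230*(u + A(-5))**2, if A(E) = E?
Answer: -1230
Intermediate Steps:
u = 6
-1230*(u + A(-5))**2 = -1230*(6 - 5)**2 = -1230*1**2 = -1230*1 = -1230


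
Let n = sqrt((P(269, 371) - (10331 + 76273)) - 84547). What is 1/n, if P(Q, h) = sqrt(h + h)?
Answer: -I/sqrt(171151 - sqrt(742)) ≈ -0.0024174*I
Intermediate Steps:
P(Q, h) = sqrt(2)*sqrt(h) (P(Q, h) = sqrt(2*h) = sqrt(2)*sqrt(h))
n = sqrt(-171151 + sqrt(742)) (n = sqrt((sqrt(2)*sqrt(371) - (10331 + 76273)) - 84547) = sqrt((sqrt(742) - 1*86604) - 84547) = sqrt((sqrt(742) - 86604) - 84547) = sqrt((-86604 + sqrt(742)) - 84547) = sqrt(-171151 + sqrt(742)) ≈ 413.67*I)
1/n = 1/(sqrt(-171151 + sqrt(742))) = 1/sqrt(-171151 + sqrt(742))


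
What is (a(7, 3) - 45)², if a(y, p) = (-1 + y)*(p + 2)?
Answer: 225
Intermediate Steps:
a(y, p) = (-1 + y)*(2 + p)
(a(7, 3) - 45)² = ((-2 - 1*3 + 2*7 + 3*7) - 45)² = ((-2 - 3 + 14 + 21) - 45)² = (30 - 45)² = (-15)² = 225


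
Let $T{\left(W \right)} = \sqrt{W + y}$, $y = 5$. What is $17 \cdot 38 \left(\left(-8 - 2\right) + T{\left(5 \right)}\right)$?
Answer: $-6460 + 646 \sqrt{10} \approx -4417.2$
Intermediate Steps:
$T{\left(W \right)} = \sqrt{5 + W}$ ($T{\left(W \right)} = \sqrt{W + 5} = \sqrt{5 + W}$)
$17 \cdot 38 \left(\left(-8 - 2\right) + T{\left(5 \right)}\right) = 17 \cdot 38 \left(\left(-8 - 2\right) + \sqrt{5 + 5}\right) = 646 \left(-10 + \sqrt{10}\right) = -6460 + 646 \sqrt{10}$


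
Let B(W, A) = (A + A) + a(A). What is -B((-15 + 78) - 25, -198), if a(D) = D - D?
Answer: 396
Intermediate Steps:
a(D) = 0
B(W, A) = 2*A (B(W, A) = (A + A) + 0 = 2*A + 0 = 2*A)
-B((-15 + 78) - 25, -198) = -2*(-198) = -1*(-396) = 396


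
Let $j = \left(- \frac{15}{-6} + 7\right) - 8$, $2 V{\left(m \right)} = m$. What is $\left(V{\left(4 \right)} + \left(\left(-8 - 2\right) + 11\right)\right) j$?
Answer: $\frac{9}{2} \approx 4.5$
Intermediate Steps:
$V{\left(m \right)} = \frac{m}{2}$
$j = \frac{3}{2}$ ($j = \left(\left(-15\right) \left(- \frac{1}{6}\right) + 7\right) - 8 = \left(\frac{5}{2} + 7\right) - 8 = \frac{19}{2} - 8 = \frac{3}{2} \approx 1.5$)
$\left(V{\left(4 \right)} + \left(\left(-8 - 2\right) + 11\right)\right) j = \left(\frac{1}{2} \cdot 4 + \left(\left(-8 - 2\right) + 11\right)\right) \frac{3}{2} = \left(2 + \left(-10 + 11\right)\right) \frac{3}{2} = \left(2 + 1\right) \frac{3}{2} = 3 \cdot \frac{3}{2} = \frac{9}{2}$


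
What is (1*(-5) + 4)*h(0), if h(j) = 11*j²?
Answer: 0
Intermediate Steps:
(1*(-5) + 4)*h(0) = (1*(-5) + 4)*(11*0²) = (-5 + 4)*(11*0) = -1*0 = 0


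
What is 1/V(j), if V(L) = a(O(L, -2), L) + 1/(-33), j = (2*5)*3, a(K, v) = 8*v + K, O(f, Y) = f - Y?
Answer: 33/8975 ≈ 0.0036769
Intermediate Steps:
a(K, v) = K + 8*v
j = 30 (j = 10*3 = 30)
V(L) = 65/33 + 9*L (V(L) = ((L - 1*(-2)) + 8*L) + 1/(-33) = ((L + 2) + 8*L) - 1/33 = ((2 + L) + 8*L) - 1/33 = (2 + 9*L) - 1/33 = 65/33 + 9*L)
1/V(j) = 1/(65/33 + 9*30) = 1/(65/33 + 270) = 1/(8975/33) = 33/8975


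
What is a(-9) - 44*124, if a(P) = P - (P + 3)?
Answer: -5459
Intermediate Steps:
a(P) = -3 (a(P) = P - (3 + P) = P + (-3 - P) = -3)
a(-9) - 44*124 = -3 - 44*124 = -3 - 5456 = -5459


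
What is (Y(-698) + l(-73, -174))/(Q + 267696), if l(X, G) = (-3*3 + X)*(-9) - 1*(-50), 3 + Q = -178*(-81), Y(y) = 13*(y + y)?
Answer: -17360/282111 ≈ -0.061536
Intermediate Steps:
Y(y) = 26*y (Y(y) = 13*(2*y) = 26*y)
Q = 14415 (Q = -3 - 178*(-81) = -3 + 14418 = 14415)
l(X, G) = 131 - 9*X (l(X, G) = (-9 + X)*(-9) + 50 = (81 - 9*X) + 50 = 131 - 9*X)
(Y(-698) + l(-73, -174))/(Q + 267696) = (26*(-698) + (131 - 9*(-73)))/(14415 + 267696) = (-18148 + (131 + 657))/282111 = (-18148 + 788)*(1/282111) = -17360*1/282111 = -17360/282111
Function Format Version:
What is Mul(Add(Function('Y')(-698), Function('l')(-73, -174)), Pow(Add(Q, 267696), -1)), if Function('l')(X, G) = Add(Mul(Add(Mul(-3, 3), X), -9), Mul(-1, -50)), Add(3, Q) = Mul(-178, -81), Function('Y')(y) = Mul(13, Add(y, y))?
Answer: Rational(-17360, 282111) ≈ -0.061536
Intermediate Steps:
Function('Y')(y) = Mul(26, y) (Function('Y')(y) = Mul(13, Mul(2, y)) = Mul(26, y))
Q = 14415 (Q = Add(-3, Mul(-178, -81)) = Add(-3, 14418) = 14415)
Function('l')(X, G) = Add(131, Mul(-9, X)) (Function('l')(X, G) = Add(Mul(Add(-9, X), -9), 50) = Add(Add(81, Mul(-9, X)), 50) = Add(131, Mul(-9, X)))
Mul(Add(Function('Y')(-698), Function('l')(-73, -174)), Pow(Add(Q, 267696), -1)) = Mul(Add(Mul(26, -698), Add(131, Mul(-9, -73))), Pow(Add(14415, 267696), -1)) = Mul(Add(-18148, Add(131, 657)), Pow(282111, -1)) = Mul(Add(-18148, 788), Rational(1, 282111)) = Mul(-17360, Rational(1, 282111)) = Rational(-17360, 282111)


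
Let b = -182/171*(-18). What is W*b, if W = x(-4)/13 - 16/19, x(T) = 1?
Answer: -5292/361 ≈ -14.659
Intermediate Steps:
b = 364/19 (b = -182*1/171*(-18) = -182/171*(-18) = 364/19 ≈ 19.158)
W = -189/247 (W = 1/13 - 16/19 = -189/247 ≈ -0.76518)
W*b = -189/247*364/19 = -5292/361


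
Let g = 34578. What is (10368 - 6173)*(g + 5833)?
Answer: 169524145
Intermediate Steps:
(10368 - 6173)*(g + 5833) = (10368 - 6173)*(34578 + 5833) = 4195*40411 = 169524145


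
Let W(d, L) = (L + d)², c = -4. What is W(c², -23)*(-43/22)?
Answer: -2107/22 ≈ -95.773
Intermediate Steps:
W(c², -23)*(-43/22) = (-23 + (-4)²)²*(-43/22) = (-23 + 16)²*(-43*1/22) = (-7)²*(-43/22) = 49*(-43/22) = -2107/22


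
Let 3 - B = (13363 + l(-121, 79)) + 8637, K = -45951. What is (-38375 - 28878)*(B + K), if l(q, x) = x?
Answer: 4575019831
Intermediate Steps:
B = -22076 (B = 3 - ((13363 + 79) + 8637) = 3 - (13442 + 8637) = 3 - 1*22079 = 3 - 22079 = -22076)
(-38375 - 28878)*(B + K) = (-38375 - 28878)*(-22076 - 45951) = -67253*(-68027) = 4575019831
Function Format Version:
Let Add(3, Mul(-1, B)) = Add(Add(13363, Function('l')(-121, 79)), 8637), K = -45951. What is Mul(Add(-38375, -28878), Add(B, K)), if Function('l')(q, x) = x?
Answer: 4575019831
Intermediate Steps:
B = -22076 (B = Add(3, Mul(-1, Add(Add(13363, 79), 8637))) = Add(3, Mul(-1, Add(13442, 8637))) = Add(3, Mul(-1, 22079)) = Add(3, -22079) = -22076)
Mul(Add(-38375, -28878), Add(B, K)) = Mul(Add(-38375, -28878), Add(-22076, -45951)) = Mul(-67253, -68027) = 4575019831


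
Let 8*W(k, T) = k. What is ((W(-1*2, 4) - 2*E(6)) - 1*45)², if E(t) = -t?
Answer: 17689/16 ≈ 1105.6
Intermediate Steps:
W(k, T) = k/8
((W(-1*2, 4) - 2*E(6)) - 1*45)² = (((-1*2)/8 - (-2)*6) - 1*45)² = (((⅛)*(-2) - 2*(-6)) - 45)² = ((-¼ + 12) - 45)² = (47/4 - 45)² = (-133/4)² = 17689/16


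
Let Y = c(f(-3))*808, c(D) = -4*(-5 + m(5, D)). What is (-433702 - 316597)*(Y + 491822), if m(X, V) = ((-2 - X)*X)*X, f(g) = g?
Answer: -805507501018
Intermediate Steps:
m(X, V) = X²*(-2 - X) (m(X, V) = (X*(-2 - X))*X = X²*(-2 - X))
c(D) = 720 (c(D) = -4*(-5 + 5²*(-2 - 1*5)) = -4*(-5 + 25*(-2 - 5)) = -4*(-5 + 25*(-7)) = -4*(-5 - 175) = -4*(-180) = 720)
Y = 581760 (Y = 720*808 = 581760)
(-433702 - 316597)*(Y + 491822) = (-433702 - 316597)*(581760 + 491822) = -750299*1073582 = -805507501018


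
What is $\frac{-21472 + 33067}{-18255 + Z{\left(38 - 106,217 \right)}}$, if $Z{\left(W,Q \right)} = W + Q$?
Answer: $- \frac{11595}{18106} \approx -0.6404$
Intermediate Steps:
$Z{\left(W,Q \right)} = Q + W$
$\frac{-21472 + 33067}{-18255 + Z{\left(38 - 106,217 \right)}} = \frac{-21472 + 33067}{-18255 + \left(217 + \left(38 - 106\right)\right)} = \frac{11595}{-18255 + \left(217 - 68\right)} = \frac{11595}{-18255 + 149} = \frac{11595}{-18106} = 11595 \left(- \frac{1}{18106}\right) = - \frac{11595}{18106}$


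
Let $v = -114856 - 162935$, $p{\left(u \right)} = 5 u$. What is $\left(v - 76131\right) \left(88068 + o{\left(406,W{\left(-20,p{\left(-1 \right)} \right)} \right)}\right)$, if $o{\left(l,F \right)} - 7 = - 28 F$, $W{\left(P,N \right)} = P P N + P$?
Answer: $-51189508470$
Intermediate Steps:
$W{\left(P,N \right)} = P + N P^{2}$ ($W{\left(P,N \right)} = P^{2} N + P = N P^{2} + P = P + N P^{2}$)
$o{\left(l,F \right)} = 7 - 28 F$
$v = -277791$
$\left(v - 76131\right) \left(88068 + o{\left(406,W{\left(-20,p{\left(-1 \right)} \right)} \right)}\right) = \left(-277791 - 76131\right) \left(88068 - \left(-7 + 28 \left(- 20 \left(1 + 5 \left(-1\right) \left(-20\right)\right)\right)\right)\right) = - 353922 \left(88068 - \left(-7 + 28 \left(- 20 \left(1 - -100\right)\right)\right)\right) = - 353922 \left(88068 - \left(-7 + 28 \left(- 20 \left(1 + 100\right)\right)\right)\right) = - 353922 \left(88068 - \left(-7 + 28 \left(\left(-20\right) 101\right)\right)\right) = - 353922 \left(88068 + \left(7 - -56560\right)\right) = - 353922 \left(88068 + \left(7 + 56560\right)\right) = - 353922 \left(88068 + 56567\right) = \left(-353922\right) 144635 = -51189508470$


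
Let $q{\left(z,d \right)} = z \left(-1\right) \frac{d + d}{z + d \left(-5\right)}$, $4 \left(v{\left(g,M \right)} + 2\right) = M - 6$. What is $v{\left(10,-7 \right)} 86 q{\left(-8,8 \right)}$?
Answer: $1204$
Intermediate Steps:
$v{\left(g,M \right)} = - \frac{7}{2} + \frac{M}{4}$ ($v{\left(g,M \right)} = -2 + \frac{M - 6}{4} = -2 + \frac{-6 + M}{4} = -2 + \left(- \frac{3}{2} + \frac{M}{4}\right) = - \frac{7}{2} + \frac{M}{4}$)
$q{\left(z,d \right)} = - \frac{2 d z}{z - 5 d}$ ($q{\left(z,d \right)} = - z \frac{2 d}{z - 5 d} = - \frac{2 d z}{z - 5 d}$)
$v{\left(10,-7 \right)} 86 q{\left(-8,8 \right)} = \left(- \frac{7}{2} + \frac{1}{4} \left(-7\right)\right) 86 \cdot 2 \cdot 8 \left(-8\right) \frac{1}{\left(-1\right) \left(-8\right) + 5 \cdot 8} = \left(- \frac{7}{2} - \frac{7}{4}\right) 86 \cdot 2 \cdot 8 \left(-8\right) \frac{1}{8 + 40} = \left(- \frac{21}{4}\right) 86 \cdot 2 \cdot 8 \left(-8\right) \frac{1}{48} = - \frac{903 \cdot 2 \cdot 8 \left(-8\right) \frac{1}{48}}{2} = \left(- \frac{903}{2}\right) \left(- \frac{8}{3}\right) = 1204$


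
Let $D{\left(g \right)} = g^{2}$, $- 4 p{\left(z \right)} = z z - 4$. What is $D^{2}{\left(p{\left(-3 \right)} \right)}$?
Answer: $\frac{625}{256} \approx 2.4414$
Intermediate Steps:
$p{\left(z \right)} = 1 - \frac{z^{2}}{4}$ ($p{\left(z \right)} = - \frac{z z - 4}{4} = - \frac{z^{2} - 4}{4} = - \frac{-4 + z^{2}}{4} = 1 - \frac{z^{2}}{4}$)
$D^{2}{\left(p{\left(-3 \right)} \right)} = \left(\left(1 - \frac{\left(-3\right)^{2}}{4}\right)^{2}\right)^{2} = \left(\left(1 - \frac{9}{4}\right)^{2}\right)^{2} = \left(\left(- \frac{5}{4}\right)^{2}\right)^{2} = \left(\frac{25}{16}\right)^{2} = \frac{625}{256}$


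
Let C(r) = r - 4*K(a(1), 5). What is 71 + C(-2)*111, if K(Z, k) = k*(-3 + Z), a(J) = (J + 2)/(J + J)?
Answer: 3179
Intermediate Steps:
a(J) = (2 + J)/(2*J) (a(J) = (2 + J)/((2*J)) = (2 + J)*(1/(2*J)) = (2 + J)/(2*J))
C(r) = 30 + r (C(r) = r - 20*(-3 + (1/2)*(2 + 1)/1) = r - 20*(-3 + (1/2)*1*3) = r - 20*(-3 + 3/2) = r - 20*(-3)/2 = r - 4*(-15/2) = r + 30 = 30 + r)
71 + C(-2)*111 = 71 + (30 - 2)*111 = 71 + 28*111 = 71 + 3108 = 3179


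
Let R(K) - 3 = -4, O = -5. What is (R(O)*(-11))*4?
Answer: 44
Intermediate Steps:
R(K) = -1 (R(K) = 3 - 4 = -1)
(R(O)*(-11))*4 = -1*(-11)*4 = 11*4 = 44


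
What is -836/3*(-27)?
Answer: 7524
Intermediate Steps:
-836/3*(-27) = 7524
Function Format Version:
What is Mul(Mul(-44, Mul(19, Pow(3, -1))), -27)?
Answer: 7524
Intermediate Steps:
Mul(Mul(-44, Mul(19, Pow(3, -1))), -27) = Mul(Mul(-44, Mul(19, Rational(1, 3))), -27) = Mul(Mul(-44, Rational(19, 3)), -27) = Mul(Rational(-836, 3), -27) = 7524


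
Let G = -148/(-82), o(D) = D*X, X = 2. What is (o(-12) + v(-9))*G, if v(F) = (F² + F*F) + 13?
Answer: 11174/41 ≈ 272.54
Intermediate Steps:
o(D) = 2*D (o(D) = D*2 = 2*D)
v(F) = 13 + 2*F² (v(F) = (F² + F²) + 13 = 2*F² + 13 = 13 + 2*F²)
G = 74/41 (G = -148*(-1/82) = 74/41 ≈ 1.8049)
(o(-12) + v(-9))*G = (2*(-12) + (13 + 2*(-9)²))*(74/41) = (-24 + (13 + 2*81))*(74/41) = (-24 + (13 + 162))*(74/41) = (-24 + 175)*(74/41) = 151*(74/41) = 11174/41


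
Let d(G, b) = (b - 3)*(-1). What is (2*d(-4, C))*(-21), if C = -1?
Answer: -168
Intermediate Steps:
d(G, b) = 3 - b (d(G, b) = (-3 + b)*(-1) = 3 - b)
(2*d(-4, C))*(-21) = (2*(3 - 1*(-1)))*(-21) = (2*(3 + 1))*(-21) = (2*4)*(-21) = 8*(-21) = -168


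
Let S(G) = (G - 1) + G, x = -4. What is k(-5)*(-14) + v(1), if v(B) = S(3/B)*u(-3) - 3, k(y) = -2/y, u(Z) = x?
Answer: -143/5 ≈ -28.600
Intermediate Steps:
u(Z) = -4
S(G) = -1 + 2*G (S(G) = (-1 + G) + G = -1 + 2*G)
v(B) = 1 - 24/B (v(B) = (-1 + 2*(3/B))*(-4) - 3 = (-1 + 6/B)*(-4) - 3 = (4 - 24/B) - 3 = 1 - 24/B)
k(-5)*(-14) + v(1) = -2/(-5)*(-14) + (-24 + 1)/1 = -2*(-⅕)*(-14) + 1*(-23) = (⅖)*(-14) - 23 = -28/5 - 23 = -143/5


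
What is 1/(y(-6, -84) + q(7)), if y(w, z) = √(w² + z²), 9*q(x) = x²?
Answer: -441/572051 + 486*√197/572051 ≈ 0.011153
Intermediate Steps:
q(x) = x²/9
1/(y(-6, -84) + q(7)) = 1/(√((-6)² + (-84)²) + (⅑)*7²) = 1/(√(36 + 7056) + (⅑)*49) = 1/(√7092 + 49/9) = 1/(6*√197 + 49/9) = 1/(49/9 + 6*√197)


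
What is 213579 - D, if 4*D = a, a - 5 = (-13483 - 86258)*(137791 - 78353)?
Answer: 5929259869/4 ≈ 1.4823e+9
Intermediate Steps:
a = -5928405553 (a = 5 + (-13483 - 86258)*(137791 - 78353) = 5 - 99741*59438 = 5 - 5928405558 = -5928405553)
D = -5928405553/4 (D = (1/4)*(-5928405553) = -5928405553/4 ≈ -1.4821e+9)
213579 - D = 213579 - 1*(-5928405553/4) = 213579 + 5928405553/4 = 5929259869/4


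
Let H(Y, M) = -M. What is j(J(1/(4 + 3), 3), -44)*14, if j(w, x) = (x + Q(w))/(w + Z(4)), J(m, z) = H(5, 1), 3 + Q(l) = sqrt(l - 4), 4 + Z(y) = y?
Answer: 658 - 14*I*sqrt(5) ≈ 658.0 - 31.305*I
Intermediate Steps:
Z(y) = -4 + y
Q(l) = -3 + sqrt(-4 + l) (Q(l) = -3 + sqrt(l - 4) = -3 + sqrt(-4 + l))
J(m, z) = -1 (J(m, z) = -1*1 = -1)
j(w, x) = (-3 + x + sqrt(-4 + w))/w (j(w, x) = (x + (-3 + sqrt(-4 + w)))/(w + (-4 + 4)) = (-3 + x + sqrt(-4 + w))/(w + 0) = (-3 + x + sqrt(-4 + w))/w)
j(J(1/(4 + 3), 3), -44)*14 = ((-3 - 44 + sqrt(-4 - 1))/(-1))*14 = -(-3 - 44 + sqrt(-5))*14 = -(-3 - 44 + I*sqrt(5))*14 = -(-47 + I*sqrt(5))*14 = (47 - I*sqrt(5))*14 = 658 - 14*I*sqrt(5)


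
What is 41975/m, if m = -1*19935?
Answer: -8395/3987 ≈ -2.1056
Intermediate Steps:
m = -19935
41975/m = 41975/(-19935) = 41975*(-1/19935) = -8395/3987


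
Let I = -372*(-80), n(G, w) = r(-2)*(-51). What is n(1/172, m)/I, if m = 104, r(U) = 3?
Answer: -51/9920 ≈ -0.0051411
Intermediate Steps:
n(G, w) = -153 (n(G, w) = 3*(-51) = -153)
I = 29760
n(1/172, m)/I = -153/29760 = -153*1/29760 = -51/9920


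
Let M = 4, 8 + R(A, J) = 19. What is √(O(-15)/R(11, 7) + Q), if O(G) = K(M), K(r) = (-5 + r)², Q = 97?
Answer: 2*√2937/11 ≈ 9.8535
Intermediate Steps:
R(A, J) = 11 (R(A, J) = -8 + 19 = 11)
O(G) = 1 (O(G) = (-5 + 4)² = (-1)² = 1)
√(O(-15)/R(11, 7) + Q) = √(1/11 + 97) = √(1068/11) = 2*√2937/11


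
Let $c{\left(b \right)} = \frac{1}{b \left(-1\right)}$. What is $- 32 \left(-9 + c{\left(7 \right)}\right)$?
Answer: $\frac{2048}{7} \approx 292.57$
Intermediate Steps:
$c{\left(b \right)} = - \frac{1}{b}$ ($c{\left(b \right)} = \frac{1}{b} \left(-1\right) = - \frac{1}{b}$)
$- 32 \left(-9 + c{\left(7 \right)}\right) = - 32 \left(-9 - \frac{1}{7}\right) = \left(-32\right) \left(- \frac{64}{7}\right) = \frac{2048}{7}$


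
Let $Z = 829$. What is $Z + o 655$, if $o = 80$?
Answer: $53229$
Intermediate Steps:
$Z + o 655 = 829 + 80 \cdot 655 = 829 + 52400 = 53229$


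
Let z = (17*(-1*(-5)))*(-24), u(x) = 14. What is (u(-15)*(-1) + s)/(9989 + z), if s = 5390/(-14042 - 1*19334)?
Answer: -33761/18950416 ≈ -0.0017815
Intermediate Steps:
z = -2040 (z = (17*5)*(-24) = 85*(-24) = -2040)
s = -385/2384 (s = 5390/(-14042 - 19334) = 5390/(-33376) = 5390*(-1/33376) = -385/2384 ≈ -0.16149)
(u(-15)*(-1) + s)/(9989 + z) = (14*(-1) - 385/2384)/(9989 - 2040) = (-14 - 385/2384)/7949 = -33761/2384*1/7949 = -33761/18950416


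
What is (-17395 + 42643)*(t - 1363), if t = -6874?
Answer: -207967776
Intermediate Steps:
(-17395 + 42643)*(t - 1363) = (-17395 + 42643)*(-6874 - 1363) = 25248*(-8237) = -207967776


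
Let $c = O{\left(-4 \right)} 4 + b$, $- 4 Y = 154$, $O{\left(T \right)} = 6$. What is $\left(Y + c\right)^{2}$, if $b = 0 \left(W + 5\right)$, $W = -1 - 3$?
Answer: $\frac{841}{4} \approx 210.25$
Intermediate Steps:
$W = -4$
$Y = - \frac{77}{2}$ ($Y = \left(- \frac{1}{4}\right) 154 = - \frac{77}{2} \approx -38.5$)
$b = 0$ ($b = 0 \left(-4 + 5\right) = 0 \cdot 1 = 0$)
$c = 24$ ($c = 6 \cdot 4 + 0 = 24 + 0 = 24$)
$\left(Y + c\right)^{2} = \left(- \frac{77}{2} + 24\right)^{2} = \left(- \frac{29}{2}\right)^{2} = \frac{841}{4}$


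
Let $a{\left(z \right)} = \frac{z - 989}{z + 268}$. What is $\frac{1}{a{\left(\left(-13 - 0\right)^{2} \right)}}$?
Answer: $- \frac{437}{820} \approx -0.53293$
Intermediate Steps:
$a{\left(z \right)} = \frac{-989 + z}{268 + z}$
$\frac{1}{a{\left(\left(-13 - 0\right)^{2} \right)}} = \frac{1}{\frac{1}{268 + \left(-13 - 0\right)^{2}} \left(-989 + \left(-13 - 0\right)^{2}\right)} = \frac{1}{\frac{1}{268 + \left(-13 + 0\right)^{2}} \left(-989 + \left(-13 + 0\right)^{2}\right)} = \frac{1}{\frac{1}{268 + \left(-13\right)^{2}} \left(-989 + \left(-13\right)^{2}\right)} = \frac{1}{\frac{1}{268 + 169} \left(-989 + 169\right)} = \frac{1}{\frac{1}{437} \left(-820\right)} = \frac{1}{- \frac{820}{437}} = - \frac{437}{820}$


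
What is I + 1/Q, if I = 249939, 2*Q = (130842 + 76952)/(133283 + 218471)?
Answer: 25968264037/103897 ≈ 2.4994e+5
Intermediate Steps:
Q = 103897/351754 (Q = ((130842 + 76952)/(133283 + 218471))/2 = (207794/351754)/2 = (207794*(1/351754))/2 = (1/2)*(103897/175877) = 103897/351754 ≈ 0.29537)
I + 1/Q = 249939 + 1/(103897/351754) = 249939 + 351754/103897 = 25968264037/103897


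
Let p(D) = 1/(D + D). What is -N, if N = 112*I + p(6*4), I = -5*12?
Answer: 322559/48 ≈ 6720.0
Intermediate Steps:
p(D) = 1/(2*D)
I = -60
N = -322559/48 (N = 112*(-60) + 1/(2*((6*4))) = -6720 + (1/2)/24 = -6720 + (1/2)*(1/24) = -6720 + 1/48 = -322559/48 ≈ -6720.0)
-N = -1*(-322559/48) = 322559/48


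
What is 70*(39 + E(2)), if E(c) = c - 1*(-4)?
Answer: 3150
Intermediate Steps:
E(c) = 4 + c (E(c) = c + 4 = 4 + c)
70*(39 + E(2)) = 70*(39 + (4 + 2)) = 70*(39 + 6) = 70*45 = 3150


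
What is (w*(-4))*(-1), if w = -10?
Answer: -40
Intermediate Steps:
(w*(-4))*(-1) = -10*(-4)*(-1) = 40*(-1) = -40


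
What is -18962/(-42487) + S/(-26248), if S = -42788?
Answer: 578912083/278799694 ≈ 2.0764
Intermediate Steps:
-18962/(-42487) + S/(-26248) = -18962/(-42487) - 42788/(-26248) = -18962*(-1/42487) - 42788*(-1/26248) = 18962/42487 + 10697/6562 = 578912083/278799694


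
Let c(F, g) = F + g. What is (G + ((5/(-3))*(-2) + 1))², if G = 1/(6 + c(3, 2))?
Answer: 21316/1089 ≈ 19.574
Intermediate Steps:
G = 1/11 (G = 1/(6 + (3 + 2)) = 1/(6 + 5) = 1/11 ≈ 0.090909)
(G + ((5/(-3))*(-2) + 1))² = (1/11 + ((5/(-3))*(-2) + 1))² = (1/11 + ((5*(-⅓))*(-2) + 1))² = (1/11 + (-5/3*(-2) + 1))² = (1/11 + (10/3 + 1))² = (1/11 + 13/3)² = (146/33)² = 21316/1089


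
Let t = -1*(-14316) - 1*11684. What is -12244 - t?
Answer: -14876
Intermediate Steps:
t = 2632 (t = 14316 - 11684 = 2632)
-12244 - t = -12244 - 1*2632 = -12244 - 2632 = -14876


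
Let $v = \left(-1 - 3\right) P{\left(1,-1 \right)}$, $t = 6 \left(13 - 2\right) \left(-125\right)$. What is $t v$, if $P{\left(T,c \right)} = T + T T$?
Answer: $66000$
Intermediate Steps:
$P{\left(T,c \right)} = T + T^{2}$
$t = -8250$ ($t = 6 \cdot 11 \left(-125\right) = 66 \left(-125\right) = -8250$)
$v = -8$ ($v = \left(-1 - 3\right) 1 \left(1 + 1\right) = - 4 \cdot 1 \cdot 2 = \left(-4\right) 2 = -8$)
$t v = \left(-8250\right) \left(-8\right) = 66000$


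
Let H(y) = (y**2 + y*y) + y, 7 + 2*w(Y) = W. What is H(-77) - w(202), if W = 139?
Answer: 11715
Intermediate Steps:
w(Y) = 66 (w(Y) = -7/2 + (1/2)*139 = -7/2 + 139/2 = 66)
H(y) = y + 2*y**2 (H(y) = (y**2 + y**2) + y = 2*y**2 + y = y + 2*y**2)
H(-77) - w(202) = -77*(1 + 2*(-77)) - 1*66 = -77*(1 - 154) - 66 = -77*(-153) - 66 = 11781 - 66 = 11715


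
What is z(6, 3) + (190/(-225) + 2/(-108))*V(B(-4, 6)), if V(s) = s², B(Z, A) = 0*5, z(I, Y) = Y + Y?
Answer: 6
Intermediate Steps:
z(I, Y) = 2*Y
B(Z, A) = 0
z(6, 3) + (190/(-225) + 2/(-108))*V(B(-4, 6)) = 2*3 + (190/(-225) + 2/(-108))*0² = 6 + (190*(-1/225) + 2*(-1/108))*0 = 6 + (-38/45 - 1/54)*0 = 6 - 233/270*0 = 6 + 0 = 6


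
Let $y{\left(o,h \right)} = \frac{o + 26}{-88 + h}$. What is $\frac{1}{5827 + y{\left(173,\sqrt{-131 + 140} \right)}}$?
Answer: $\frac{85}{495096} \approx 0.00017168$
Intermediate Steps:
$y{\left(o,h \right)} = \frac{26 + o}{-88 + h}$
$\frac{1}{5827 + y{\left(173,\sqrt{-131 + 140} \right)}} = \frac{1}{5827 + \frac{26 + 173}{-88 + \sqrt{-131 + 140}}} = \frac{1}{5827 + \frac{1}{-88 + \sqrt{9}} \cdot 199} = \frac{1}{5827 + \frac{1}{-88 + 3} \cdot 199} = \frac{1}{5827 + \frac{1}{-85} \cdot 199} = \frac{1}{5827 - \frac{199}{85}} = \frac{1}{\frac{495096}{85}} = \frac{85}{495096}$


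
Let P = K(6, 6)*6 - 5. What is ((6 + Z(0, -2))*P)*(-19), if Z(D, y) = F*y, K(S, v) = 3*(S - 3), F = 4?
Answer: 1862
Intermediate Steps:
K(S, v) = -9 + 3*S (K(S, v) = 3*(-3 + S) = -9 + 3*S)
Z(D, y) = 4*y
P = 49 (P = (-9 + 3*6)*6 - 5 = (-9 + 18)*6 - 5 = 9*6 - 5 = 54 - 5 = 49)
((6 + Z(0, -2))*P)*(-19) = ((6 + 4*(-2))*49)*(-19) = ((6 - 8)*49)*(-19) = -2*49*(-19) = -98*(-19) = 1862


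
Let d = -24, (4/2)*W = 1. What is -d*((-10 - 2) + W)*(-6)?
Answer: 1656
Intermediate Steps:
W = ½ (W = (½)*1 = ½ ≈ 0.50000)
-d*((-10 - 2) + W)*(-6) = -(-24*((-10 - 2) + ½))*(-6) = -(-24*(-12 + ½))*(-6) = -(-24*(-23/2))*(-6) = -276*(-6) = -1*(-1656) = 1656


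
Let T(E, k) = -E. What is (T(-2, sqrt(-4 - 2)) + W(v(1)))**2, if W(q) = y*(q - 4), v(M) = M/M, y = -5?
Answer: 289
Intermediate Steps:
v(M) = 1
W(q) = 20 - 5*q (W(q) = -5*(q - 4) = -5*(-4 + q) = 20 - 5*q)
(T(-2, sqrt(-4 - 2)) + W(v(1)))**2 = (-1*(-2) + (20 - 5*1))**2 = (2 + (20 - 5))**2 = (2 + 15)**2 = 17**2 = 289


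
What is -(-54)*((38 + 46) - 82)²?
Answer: 216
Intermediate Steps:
-(-54)*((38 + 46) - 82)² = -(-54)*(84 - 82)² = -(-54)*2² = -(-54)*4 = -1*(-216) = 216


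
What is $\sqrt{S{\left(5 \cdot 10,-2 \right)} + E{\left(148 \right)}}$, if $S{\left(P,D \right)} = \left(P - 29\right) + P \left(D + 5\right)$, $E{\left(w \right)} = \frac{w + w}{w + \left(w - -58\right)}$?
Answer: $\frac{\sqrt{5383455}}{177} \approx 13.109$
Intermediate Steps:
$E{\left(w \right)} = \frac{2 w}{58 + 2 w}$ ($E{\left(w \right)} = \frac{2 w}{w + \left(w + 58\right)} = \frac{2 w}{w + \left(58 + w\right)} = \frac{2 w}{58 + 2 w}$)
$S{\left(P,D \right)} = -29 + P + P \left(5 + D\right)$ ($S{\left(P,D \right)} = \left(-29 + P\right) + P \left(5 + D\right) = -29 + P + P \left(5 + D\right)$)
$\sqrt{S{\left(5 \cdot 10,-2 \right)} + E{\left(148 \right)}} = \sqrt{\left(-29 + 6 \cdot 5 \cdot 10 - 2 \cdot 5 \cdot 10\right) + \frac{148}{29 + 148}} = \sqrt{\left(-29 + 6 \cdot 50 - 100\right) + \frac{148}{177}} = \sqrt{\left(-29 + 300 - 100\right) + 148 \cdot \frac{1}{177}} = \sqrt{171 + \frac{148}{177}} = \sqrt{\frac{30415}{177}} = \frac{\sqrt{5383455}}{177}$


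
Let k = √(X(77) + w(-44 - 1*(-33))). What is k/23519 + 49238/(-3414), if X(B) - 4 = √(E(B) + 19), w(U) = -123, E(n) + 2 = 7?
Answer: -24619/1707 + I*√(119 - 2*√6)/23519 ≈ -14.422 + 0.00045418*I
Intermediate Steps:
E(n) = 5 (E(n) = -2 + 7 = 5)
X(B) = 4 + 2*√6 (X(B) = 4 + √(5 + 19) = 4 + √24 = 4 + 2*√6)
k = √(-119 + 2*√6) (k = √((4 + 2*√6) - 123) = √(-119 + 2*√6) ≈ 10.682*I)
k/23519 + 49238/(-3414) = √(-119 + 2*√6)/23519 + 49238/(-3414) = √(-119 + 2*√6)*(1/23519) + 49238*(-1/3414) = √(-119 + 2*√6)/23519 - 24619/1707 = -24619/1707 + √(-119 + 2*√6)/23519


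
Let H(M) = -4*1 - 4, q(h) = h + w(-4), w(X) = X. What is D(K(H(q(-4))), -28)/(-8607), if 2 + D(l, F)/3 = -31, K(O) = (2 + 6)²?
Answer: 33/2869 ≈ 0.011502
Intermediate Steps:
q(h) = -4 + h (q(h) = h - 4 = -4 + h)
H(M) = -8 (H(M) = -4 - 4 = -8)
K(O) = 64 (K(O) = 8² = 64)
D(l, F) = -99 (D(l, F) = -6 + 3*(-31) = -6 - 93 = -99)
D(K(H(q(-4))), -28)/(-8607) = -99/(-8607) = -99*(-1/8607) = 33/2869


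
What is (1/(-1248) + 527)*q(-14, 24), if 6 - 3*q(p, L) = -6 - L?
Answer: 657695/104 ≈ 6324.0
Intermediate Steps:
q(p, L) = 4 + L/3 (q(p, L) = 2 - (-6 - L)/3 = 2 + (2 + L/3) = 4 + L/3)
(1/(-1248) + 527)*q(-14, 24) = (1/(-1248) + 527)*(4 + (⅓)*24) = (-1/1248 + 527)*(4 + 8) = (657695/1248)*12 = 657695/104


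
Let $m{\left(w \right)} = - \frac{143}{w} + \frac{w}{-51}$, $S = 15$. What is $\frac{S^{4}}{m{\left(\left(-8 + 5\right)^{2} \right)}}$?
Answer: $- \frac{7745625}{2458} \approx -3151.2$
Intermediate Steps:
$m{\left(w \right)} = - \frac{143}{w} - \frac{w}{51}$ ($m{\left(w \right)} = - \frac{143}{w} + w \left(- \frac{1}{51}\right) = - \frac{143}{w} - \frac{w}{51}$)
$\frac{S^{4}}{m{\left(\left(-8 + 5\right)^{2} \right)}} = \frac{15^{4}}{- \frac{143}{\left(-8 + 5\right)^{2}} - \frac{\left(-8 + 5\right)^{2}}{51}} = \frac{50625}{- \frac{143}{\left(-3\right)^{2}} - \frac{\left(-3\right)^{2}}{51}} = \frac{50625}{- \frac{143}{9} - \frac{3}{17}} = \frac{50625}{- \frac{2458}{153}} = 50625 \left(- \frac{153}{2458}\right) = - \frac{7745625}{2458}$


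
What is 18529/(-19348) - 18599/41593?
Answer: -161504307/114963052 ≈ -1.4048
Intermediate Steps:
18529/(-19348) - 18599/41593 = 18529*(-1/19348) - 18599*1/41593 = -2647/2764 - 18599/41593 = -161504307/114963052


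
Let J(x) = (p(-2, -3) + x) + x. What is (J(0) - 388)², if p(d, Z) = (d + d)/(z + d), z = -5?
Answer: 7354944/49 ≈ 1.5010e+5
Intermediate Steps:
p(d, Z) = 2*d/(-5 + d) (p(d, Z) = (d + d)/(-5 + d) = (2*d)/(-5 + d) = 2*d/(-5 + d))
J(x) = 4/7 + 2*x (J(x) = (2*(-2)/(-5 - 2) + x) + x = (2*(-2)/(-7) + x) + x = (2*(-2)*(-⅐) + x) + x = (4/7 + x) + x = 4/7 + 2*x)
(J(0) - 388)² = ((4/7 + 2*0) - 388)² = ((4/7 + 0) - 388)² = (4/7 - 388)² = (-2712/7)² = 7354944/49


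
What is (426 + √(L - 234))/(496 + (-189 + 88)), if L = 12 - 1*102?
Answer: 426/395 + 18*I/395 ≈ 1.0785 + 0.04557*I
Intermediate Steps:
L = -90 (L = 12 - 102 = -90)
(426 + √(L - 234))/(496 + (-189 + 88)) = (426 + √(-90 - 234))/(496 + (-189 + 88)) = (426 + √(-324))/(496 - 101) = (426 + 18*I)/395 = (426 + 18*I)*(1/395) = 426/395 + 18*I/395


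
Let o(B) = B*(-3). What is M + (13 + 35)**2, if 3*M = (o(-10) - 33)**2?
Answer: 2307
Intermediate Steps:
o(B) = -3*B
M = 3 (M = (-3*(-10) - 33)**2/3 = (30 - 33)**2/3 = (1/3)*(-3)**2 = (1/3)*9 = 3)
M + (13 + 35)**2 = 3 + (13 + 35)**2 = 3 + 48**2 = 3 + 2304 = 2307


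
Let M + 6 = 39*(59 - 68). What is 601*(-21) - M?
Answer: -12264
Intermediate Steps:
M = -357 (M = -6 + 39*(59 - 68) = -6 + 39*(-9) = -6 - 351 = -357)
601*(-21) - M = 601*(-21) - 1*(-357) = -12621 + 357 = -12264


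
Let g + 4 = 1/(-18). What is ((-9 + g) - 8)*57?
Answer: -7201/6 ≈ -1200.2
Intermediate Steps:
g = -73/18 (g = -4 + 1/(-18) = -4 - 1/18 = -73/18 ≈ -4.0556)
((-9 + g) - 8)*57 = ((-9 - 73/18) - 8)*57 = (-235/18 - 8)*57 = -379/18*57 = -7201/6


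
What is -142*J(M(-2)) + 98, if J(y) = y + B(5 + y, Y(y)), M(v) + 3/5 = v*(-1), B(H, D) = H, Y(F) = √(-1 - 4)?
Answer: -5048/5 ≈ -1009.6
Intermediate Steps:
Y(F) = I*√5 (Y(F) = √(-5) = I*√5)
M(v) = -⅗ - v (M(v) = -⅗ + v*(-1) = -⅗ - v)
J(y) = 5 + 2*y (J(y) = y + (5 + y) = 5 + 2*y)
-142*J(M(-2)) + 98 = -142*(5 + 2*(-⅗ - 1*(-2))) + 98 = -142*(5 + 2*(-⅗ + 2)) + 98 = -142*(5 + 2*(7/5)) + 98 = -142*(5 + 14/5) + 98 = -142*39/5 + 98 = -5538/5 + 98 = -5048/5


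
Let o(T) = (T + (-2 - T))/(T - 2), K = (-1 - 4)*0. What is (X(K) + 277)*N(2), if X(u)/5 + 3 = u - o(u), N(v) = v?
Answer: 514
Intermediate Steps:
K = 0 (K = -5*0 = 0)
o(T) = -2/(-2 + T)
X(u) = -15 + 5*u + 10/(-2 + u) (X(u) = -15 + 5*(u - (-2)/(-2 + u)) = -15 + 5*(u + 2/(-2 + u)) = -15 + (5*u + 10/(-2 + u)) = -15 + 5*u + 10/(-2 + u))
(X(K) + 277)*N(2) = (5*(2 + (-3 + 0)*(-2 + 0))/(-2 + 0) + 277)*2 = (5*(2 - 3*(-2))/(-2) + 277)*2 = (5*(-1/2)*(2 + 6) + 277)*2 = (5*(-1/2)*8 + 277)*2 = (-20 + 277)*2 = 257*2 = 514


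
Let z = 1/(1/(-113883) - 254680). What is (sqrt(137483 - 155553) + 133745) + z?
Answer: 3879102857757662/29003722441 + I*sqrt(18070) ≈ 1.3375e+5 + 134.42*I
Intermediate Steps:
z = -113883/29003722441 (z = 1/(-1/113883 - 254680) = 1/(-29003722441/113883) = -113883/29003722441 ≈ -3.9265e-6)
(sqrt(137483 - 155553) + 133745) + z = (sqrt(137483 - 155553) + 133745) - 113883/29003722441 = (sqrt(-18070) + 133745) - 113883/29003722441 = (I*sqrt(18070) + 133745) - 113883/29003722441 = (133745 + I*sqrt(18070)) - 113883/29003722441 = 3879102857757662/29003722441 + I*sqrt(18070)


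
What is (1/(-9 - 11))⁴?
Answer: 1/160000 ≈ 6.2500e-6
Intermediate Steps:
(1/(-9 - 11))⁴ = (1/(-20))⁴ = (-1/20)⁴ = 1/160000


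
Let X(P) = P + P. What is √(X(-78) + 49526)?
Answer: √49370 ≈ 222.19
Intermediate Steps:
X(P) = 2*P
√(X(-78) + 49526) = √(2*(-78) + 49526) = √(-156 + 49526) = √49370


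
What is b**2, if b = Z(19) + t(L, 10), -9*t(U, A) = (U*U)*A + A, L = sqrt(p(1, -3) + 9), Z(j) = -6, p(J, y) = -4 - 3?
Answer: 784/9 ≈ 87.111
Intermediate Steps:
p(J, y) = -7
L = sqrt(2) (L = sqrt(-7 + 9) = sqrt(2) ≈ 1.4142)
t(U, A) = -A/9 - A*U**2/9 (t(U, A) = -((U*U)*A + A)/9 = -(U**2*A + A)/9 = -(A*U**2 + A)/9 = -(A + A*U**2)/9 = -A/9 - A*U**2/9)
b = -28/3 (b = -6 - 1/9*10*(1 + (sqrt(2))**2) = -6 - 1/9*10*(1 + 2) = -6 - 1/9*10*3 = -6 - 10/3 = -28/3 ≈ -9.3333)
b**2 = (-28/3)**2 = 784/9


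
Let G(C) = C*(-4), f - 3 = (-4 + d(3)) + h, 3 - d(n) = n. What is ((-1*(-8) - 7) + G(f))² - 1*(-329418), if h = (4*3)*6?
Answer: 409507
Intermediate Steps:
d(n) = 3 - n
h = 72 (h = 12*6 = 72)
f = 71 (f = 3 + ((-4 + (3 - 1*3)) + 72) = 3 + ((-4 + (3 - 3)) + 72) = 3 + ((-4 + 0) + 72) = 3 + (-4 + 72) = 3 + 68 = 71)
G(C) = -4*C
((-1*(-8) - 7) + G(f))² - 1*(-329418) = ((-1*(-8) - 7) - 4*71)² - 1*(-329418) = ((8 - 7) - 284)² + 329418 = (1 - 284)² + 329418 = (-283)² + 329418 = 80089 + 329418 = 409507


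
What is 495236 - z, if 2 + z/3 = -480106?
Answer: 1935560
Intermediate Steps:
z = -1440324 (z = -6 + 3*(-480106) = -6 - 1440318 = -1440324)
495236 - z = 495236 - 1*(-1440324) = 495236 + 1440324 = 1935560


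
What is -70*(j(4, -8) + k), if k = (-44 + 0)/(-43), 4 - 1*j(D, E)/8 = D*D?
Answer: 285880/43 ≈ 6648.4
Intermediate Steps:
j(D, E) = 32 - 8*D**2 (j(D, E) = 32 - 8*D*D = 32 - 8*D**2)
k = 44/43 (k = -44*(-1/43) = 44/43 ≈ 1.0233)
-70*(j(4, -8) + k) = -70*((32 - 8*4**2) + 44/43) = -70*((32 - 8*16) + 44/43) = -70*((32 - 128) + 44/43) = -70*(-96 + 44/43) = -70*(-4084/43) = 285880/43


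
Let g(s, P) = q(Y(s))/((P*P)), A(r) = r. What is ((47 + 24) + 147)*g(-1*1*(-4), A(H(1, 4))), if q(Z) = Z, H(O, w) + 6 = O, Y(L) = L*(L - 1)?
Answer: 2616/25 ≈ 104.64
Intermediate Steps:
Y(L) = L*(-1 + L)
H(O, w) = -6 + O
g(s, P) = s*(-1 + s)/P² (g(s, P) = (s*(-1 + s))/((P*P)) = (s*(-1 + s))/(P²) = (s*(-1 + s))/P² = s*(-1 + s)/P²)
((47 + 24) + 147)*g(-1*1*(-4), A(H(1, 4))) = ((47 + 24) + 147)*((-1*1*(-4))*(-1 - 1*1*(-4))/(-6 + 1)²) = (71 + 147)*(-1*(-4)*(-1 - 1*(-4))/(-5)²) = 218*(4*(1/25)*(-1 + 4)) = 218*(4*(1/25)*3) = 218*(12/25) = 2616/25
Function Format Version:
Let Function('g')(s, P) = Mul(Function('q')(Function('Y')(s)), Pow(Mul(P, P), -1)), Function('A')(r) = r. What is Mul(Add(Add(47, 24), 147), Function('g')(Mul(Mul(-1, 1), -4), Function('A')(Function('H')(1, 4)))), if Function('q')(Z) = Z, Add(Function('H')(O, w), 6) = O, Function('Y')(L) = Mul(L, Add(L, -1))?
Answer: Rational(2616, 25) ≈ 104.64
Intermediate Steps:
Function('Y')(L) = Mul(L, Add(-1, L))
Function('H')(O, w) = Add(-6, O)
Function('g')(s, P) = Mul(s, Pow(P, -2), Add(-1, s)) (Function('g')(s, P) = Mul(Mul(s, Add(-1, s)), Pow(Mul(P, P), -1)) = Mul(Mul(s, Add(-1, s)), Pow(Pow(P, 2), -1)) = Mul(Mul(s, Add(-1, s)), Pow(P, -2)) = Mul(s, Pow(P, -2), Add(-1, s)))
Mul(Add(Add(47, 24), 147), Function('g')(Mul(Mul(-1, 1), -4), Function('A')(Function('H')(1, 4)))) = Mul(Add(Add(47, 24), 147), Mul(Mul(Mul(-1, 1), -4), Pow(Add(-6, 1), -2), Add(-1, Mul(Mul(-1, 1), -4)))) = Mul(Add(71, 147), Mul(Mul(-1, -4), Pow(-5, -2), Add(-1, Mul(-1, -4)))) = Mul(218, Mul(4, Rational(1, 25), Add(-1, 4))) = Mul(218, Mul(4, Rational(1, 25), 3)) = Mul(218, Rational(12, 25)) = Rational(2616, 25)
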